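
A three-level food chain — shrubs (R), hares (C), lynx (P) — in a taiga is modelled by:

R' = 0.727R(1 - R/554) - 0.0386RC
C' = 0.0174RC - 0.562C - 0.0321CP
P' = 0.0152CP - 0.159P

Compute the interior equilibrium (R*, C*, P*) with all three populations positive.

R* ≈ 246, C* ≈ 10.5, P* ≈ 116

From dP/dt = 0: 0.0152C* = 0.159, so C* = 10.5.
From dR/dt = 0: 0.727(1 - R*/554) = 0.0386·10.5, giving R* = 554·(1 - 0.555) = 246.
From dC/dt = 0: 0.0174·246 - 0.562 = 0.0321P*, so P* = 3.72/0.0321 = 116.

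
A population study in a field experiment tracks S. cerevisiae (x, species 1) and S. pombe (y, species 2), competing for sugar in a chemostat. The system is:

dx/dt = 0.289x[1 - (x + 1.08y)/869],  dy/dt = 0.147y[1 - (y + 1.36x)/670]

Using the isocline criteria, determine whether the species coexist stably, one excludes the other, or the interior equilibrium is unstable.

Compare the nullcline intercepts: K1/α12 = 869/1.08 = 805 > K2 = 670; K2/α21 = 670/1.36 = 493 < K1 = 869.
Since the inequalities point opposite ways, species 1 can invade but species 2 cannot.

species 1 excludes species 2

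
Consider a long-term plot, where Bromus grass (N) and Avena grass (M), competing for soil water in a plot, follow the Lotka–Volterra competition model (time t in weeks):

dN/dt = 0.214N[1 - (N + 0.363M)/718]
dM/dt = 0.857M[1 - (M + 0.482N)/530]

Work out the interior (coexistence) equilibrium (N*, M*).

Setting both brackets to zero gives the nullclines N + 0.363M = 718 and 0.482N + M = 530.
Substituting M = 530 - 0.482N into the first: N(1 - 0.363·0.482) = 718 - 0.363·530.
So N* = 526/0.825 = 637, and then M* = 530 - 0.482·637 = 223.

N* ≈ 637, M* ≈ 223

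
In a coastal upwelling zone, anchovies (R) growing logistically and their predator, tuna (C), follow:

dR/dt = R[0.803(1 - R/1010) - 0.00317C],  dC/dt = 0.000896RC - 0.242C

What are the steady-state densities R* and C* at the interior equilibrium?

From dC/dt = 0 with C > 0: 0.000896R* = 0.242, so R* = 270.
Substitute into dR/dt = 0: 0.803(1 - 270/1010) = 0.00317C*.
The bracket is 0.733, giving C* = 0.588/0.00317 = 186.

R* ≈ 270, C* ≈ 186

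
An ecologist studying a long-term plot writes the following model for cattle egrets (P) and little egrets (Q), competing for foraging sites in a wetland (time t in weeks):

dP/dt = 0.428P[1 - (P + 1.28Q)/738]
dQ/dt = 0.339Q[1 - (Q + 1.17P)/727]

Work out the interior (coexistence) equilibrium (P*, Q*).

Setting both brackets to zero gives the nullclines P + 1.28Q = 738 and 1.17P + Q = 727.
Substituting Q = 727 - 1.17P into the first: P(1 - 1.28·1.17) = 738 - 1.28·727.
So P* = -193/-0.498 = 387, and then Q* = 727 - 1.17·387 = 274.

P* ≈ 387, Q* ≈ 274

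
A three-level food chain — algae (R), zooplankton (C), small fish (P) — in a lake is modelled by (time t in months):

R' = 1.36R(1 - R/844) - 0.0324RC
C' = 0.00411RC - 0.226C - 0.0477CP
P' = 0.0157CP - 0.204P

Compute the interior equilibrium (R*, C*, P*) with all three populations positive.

R* ≈ 583, C* ≈ 13, P* ≈ 45.5

From dP/dt = 0: 0.0157C* = 0.204, so C* = 13.
From dR/dt = 0: 1.36(1 - R*/844) = 0.0324·13, giving R* = 844·(1 - 0.31) = 583.
From dC/dt = 0: 0.00411·583 - 0.226 = 0.0477P*, so P* = 2.17/0.0477 = 45.5.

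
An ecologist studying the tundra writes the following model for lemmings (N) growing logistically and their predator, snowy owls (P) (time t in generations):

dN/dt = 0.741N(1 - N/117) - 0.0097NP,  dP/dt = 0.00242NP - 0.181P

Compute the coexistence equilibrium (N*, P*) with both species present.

N* ≈ 74.8, P* ≈ 27.6

From dP/dt = 0 with P > 0: 0.00242N* = 0.181, so N* = 74.8.
Substitute into dN/dt = 0: 0.741(1 - 74.8/117) = 0.0097P*.
The bracket is 0.361, giving P* = 0.267/0.0097 = 27.6.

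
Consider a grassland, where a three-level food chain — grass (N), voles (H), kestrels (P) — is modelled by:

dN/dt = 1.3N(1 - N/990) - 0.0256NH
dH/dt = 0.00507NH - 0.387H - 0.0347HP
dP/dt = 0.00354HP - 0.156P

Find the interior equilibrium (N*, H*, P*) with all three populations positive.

N* ≈ 131, H* ≈ 44.1, P* ≈ 7.97

From dP/dt = 0: 0.00354H* = 0.156, so H* = 44.1.
From dN/dt = 0: 1.3(1 - N*/990) = 0.0256·44.1, giving N* = 990·(1 - 0.868) = 131.
From dH/dt = 0: 0.00507·131 - 0.387 = 0.0347P*, so P* = 0.277/0.0347 = 7.97.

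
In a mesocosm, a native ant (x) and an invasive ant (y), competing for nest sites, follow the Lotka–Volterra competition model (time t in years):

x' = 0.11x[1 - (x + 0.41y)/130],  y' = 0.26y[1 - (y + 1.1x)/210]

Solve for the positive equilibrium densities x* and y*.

x* ≈ 80, y* ≈ 122

Setting both brackets to zero gives the nullclines x + 0.41y = 130 and 1.1x + y = 210.
Substituting y = 210 - 1.1x into the first: x(1 - 0.41·1.1) = 130 - 0.41·210.
So x* = 43.9/0.549 = 80, and then y* = 210 - 1.1·80 = 122.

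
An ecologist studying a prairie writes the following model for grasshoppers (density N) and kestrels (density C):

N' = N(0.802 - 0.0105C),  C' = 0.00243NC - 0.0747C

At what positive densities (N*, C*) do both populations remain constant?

Set dC/dt = 0 with C > 0: 0.00243N - 0.0747 = 0, so N* = 0.0747/0.00243 = 30.7.
Set dN/dt = 0 with N > 0: 0.802 - 0.0105C = 0, so C* = 0.802/0.0105 = 76.4.

N* ≈ 30.7, C* ≈ 76.4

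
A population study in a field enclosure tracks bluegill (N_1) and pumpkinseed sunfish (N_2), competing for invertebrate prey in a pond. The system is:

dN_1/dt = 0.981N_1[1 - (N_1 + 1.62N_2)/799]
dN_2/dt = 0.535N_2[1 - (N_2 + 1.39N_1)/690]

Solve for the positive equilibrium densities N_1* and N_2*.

N_1* ≈ 255, N_2* ≈ 336

Setting both brackets to zero gives the nullclines N_1 + 1.62N_2 = 799 and 1.39N_1 + N_2 = 690.
Substituting N_2 = 690 - 1.39N_1 into the first: N_1(1 - 1.62·1.39) = 799 - 1.62·690.
So N_1* = -319/-1.25 = 255, and then N_2* = 690 - 1.39·255 = 336.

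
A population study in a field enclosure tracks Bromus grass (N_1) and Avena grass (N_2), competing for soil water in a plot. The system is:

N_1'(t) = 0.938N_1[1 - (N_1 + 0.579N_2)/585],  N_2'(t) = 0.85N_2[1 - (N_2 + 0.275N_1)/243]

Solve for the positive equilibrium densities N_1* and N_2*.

N_1* ≈ 528, N_2* ≈ 97.7

Setting both brackets to zero gives the nullclines N_1 + 0.579N_2 = 585 and 0.275N_1 + N_2 = 243.
Substituting N_2 = 243 - 0.275N_1 into the first: N_1(1 - 0.579·0.275) = 585 - 0.579·243.
So N_1* = 444/0.841 = 528, and then N_2* = 243 - 0.275·528 = 97.7.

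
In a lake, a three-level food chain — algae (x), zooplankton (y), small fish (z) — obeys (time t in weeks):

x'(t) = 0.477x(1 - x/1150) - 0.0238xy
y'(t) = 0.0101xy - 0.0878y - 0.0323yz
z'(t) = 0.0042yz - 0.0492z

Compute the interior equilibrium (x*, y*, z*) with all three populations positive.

From dz/dt = 0: 0.0042y* = 0.0492, so y* = 11.7.
From dx/dt = 0: 0.477(1 - x*/1150) = 0.0238·11.7, giving x* = 1150·(1 - 0.584) = 478.
From dy/dt = 0: 0.0101·478 - 0.0878 = 0.0323z*, so z* = 4.74/0.0323 = 147.

x* ≈ 478, y* ≈ 11.7, z* ≈ 147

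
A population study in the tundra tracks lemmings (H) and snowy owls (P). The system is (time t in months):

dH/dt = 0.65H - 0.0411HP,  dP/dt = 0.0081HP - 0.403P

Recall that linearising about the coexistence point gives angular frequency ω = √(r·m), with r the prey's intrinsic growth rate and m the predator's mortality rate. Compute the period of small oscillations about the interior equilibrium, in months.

Here r = 0.65 and m = 0.403, so r·m = 0.262.
ω = √0.262 = 0.512 per month, hence T = 2π/ω ≈ 12.3 months.

T ≈ 12.3 months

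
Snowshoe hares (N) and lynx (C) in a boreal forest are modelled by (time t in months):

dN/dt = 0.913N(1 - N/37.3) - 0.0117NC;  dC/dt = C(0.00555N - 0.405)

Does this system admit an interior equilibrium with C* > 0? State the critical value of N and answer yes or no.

Threshold N = 73; K < 73, so no, the predator goes extinct.

The predator equation gives dC/dt > 0 only when N > 0.405/0.00555 = 73.
Without the predator, N → K = 37.3. Since 37.3 < 73, the predator cannot invade.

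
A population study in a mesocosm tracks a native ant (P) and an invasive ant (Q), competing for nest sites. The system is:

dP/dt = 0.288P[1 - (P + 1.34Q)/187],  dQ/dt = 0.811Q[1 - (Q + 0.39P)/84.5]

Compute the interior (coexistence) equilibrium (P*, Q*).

P* ≈ 155, Q* ≈ 24.2

Setting both brackets to zero gives the nullclines P + 1.34Q = 187 and 0.39P + Q = 84.5.
Substituting Q = 84.5 - 0.39P into the first: P(1 - 1.34·0.39) = 187 - 1.34·84.5.
So P* = 73.8/0.477 = 155, and then Q* = 84.5 - 0.39·155 = 24.2.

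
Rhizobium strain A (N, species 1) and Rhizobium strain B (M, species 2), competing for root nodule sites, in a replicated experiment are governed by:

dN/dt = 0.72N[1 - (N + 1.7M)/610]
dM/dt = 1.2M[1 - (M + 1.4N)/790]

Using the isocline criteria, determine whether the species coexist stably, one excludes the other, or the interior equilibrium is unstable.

Compare the nullcline intercepts: K1/α12 = 610/1.7 = 359 < K2 = 790; K2/α21 = 790/1.4 = 564 < K1 = 610.
Since both are reversed, neither can invade when rare; the interior point is a saddle.

unstable coexistence (outcome depends on initial conditions)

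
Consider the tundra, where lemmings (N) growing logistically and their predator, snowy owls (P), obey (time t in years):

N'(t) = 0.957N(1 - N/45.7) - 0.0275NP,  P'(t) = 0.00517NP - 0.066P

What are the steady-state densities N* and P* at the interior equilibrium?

N* ≈ 12.8, P* ≈ 25.1

From dP/dt = 0 with P > 0: 0.00517N* = 0.066, so N* = 12.8.
Substitute into dN/dt = 0: 0.957(1 - 12.8/45.7) = 0.0275P*.
The bracket is 0.721, giving P* = 0.69/0.0275 = 25.1.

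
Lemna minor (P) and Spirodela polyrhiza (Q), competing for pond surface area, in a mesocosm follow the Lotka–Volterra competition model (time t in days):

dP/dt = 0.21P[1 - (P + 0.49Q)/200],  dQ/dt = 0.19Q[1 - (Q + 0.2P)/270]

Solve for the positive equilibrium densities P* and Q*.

P* ≈ 75.1, Q* ≈ 255

Setting both brackets to zero gives the nullclines P + 0.49Q = 200 and 0.2P + Q = 270.
Substituting Q = 270 - 0.2P into the first: P(1 - 0.49·0.2) = 200 - 0.49·270.
So P* = 67.7/0.902 = 75.1, and then Q* = 270 - 0.2·75.1 = 255.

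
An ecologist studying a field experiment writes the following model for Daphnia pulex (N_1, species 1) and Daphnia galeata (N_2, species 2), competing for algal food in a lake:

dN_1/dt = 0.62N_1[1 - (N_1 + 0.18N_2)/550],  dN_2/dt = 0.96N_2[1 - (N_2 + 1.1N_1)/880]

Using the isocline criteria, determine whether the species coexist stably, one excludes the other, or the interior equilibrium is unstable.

stable coexistence

Compare the nullcline intercepts: K1/α12 = 550/0.18 = 3060 > K2 = 880; K2/α21 = 880/1.1 = 800 > K1 = 550.
Since both inequalities hold, each species can invade when rare, so the interior equilibrium is stable.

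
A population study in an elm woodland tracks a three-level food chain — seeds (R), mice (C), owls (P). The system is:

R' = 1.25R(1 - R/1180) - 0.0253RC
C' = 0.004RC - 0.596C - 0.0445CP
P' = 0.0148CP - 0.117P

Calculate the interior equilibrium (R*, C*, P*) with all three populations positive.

From dP/dt = 0: 0.0148C* = 0.117, so C* = 7.91.
From dR/dt = 0: 1.25(1 - R*/1180) = 0.0253·7.91, giving R* = 1180·(1 - 0.16) = 991.
From dC/dt = 0: 0.004·991 - 0.596 = 0.0445P*, so P* = 3.37/0.0445 = 75.7.

R* ≈ 991, C* ≈ 7.91, P* ≈ 75.7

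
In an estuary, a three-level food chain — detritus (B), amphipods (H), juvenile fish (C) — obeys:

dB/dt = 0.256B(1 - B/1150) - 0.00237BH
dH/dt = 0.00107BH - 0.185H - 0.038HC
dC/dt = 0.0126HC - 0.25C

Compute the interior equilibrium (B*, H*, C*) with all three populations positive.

From dC/dt = 0: 0.0126H* = 0.25, so H* = 19.8.
From dB/dt = 0: 0.256(1 - B*/1150) = 0.00237·19.8, giving B* = 1150·(1 - 0.184) = 939.
From dH/dt = 0: 0.00107·939 - 0.185 = 0.038C*, so C* = 0.819/0.038 = 21.6.

B* ≈ 939, H* ≈ 19.8, C* ≈ 21.6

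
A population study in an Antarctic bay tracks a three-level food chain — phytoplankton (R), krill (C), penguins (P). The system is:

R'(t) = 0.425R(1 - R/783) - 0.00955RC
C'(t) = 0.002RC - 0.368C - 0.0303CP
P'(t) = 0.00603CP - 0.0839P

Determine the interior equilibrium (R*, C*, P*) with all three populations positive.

R* ≈ 538, C* ≈ 13.9, P* ≈ 23.4

From dP/dt = 0: 0.00603C* = 0.0839, so C* = 13.9.
From dR/dt = 0: 0.425(1 - R*/783) = 0.00955·13.9, giving R* = 783·(1 - 0.313) = 538.
From dC/dt = 0: 0.002·538 - 0.368 = 0.0303P*, so P* = 0.708/0.0303 = 23.4.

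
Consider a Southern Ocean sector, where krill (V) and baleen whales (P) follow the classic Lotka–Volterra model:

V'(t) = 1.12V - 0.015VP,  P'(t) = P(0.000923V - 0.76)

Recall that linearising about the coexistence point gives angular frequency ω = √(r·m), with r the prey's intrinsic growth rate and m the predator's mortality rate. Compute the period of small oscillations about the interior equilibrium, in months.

Here r = 1.12 and m = 0.76, so r·m = 0.851.
ω = √0.851 = 0.923 per month, hence T = 2π/ω ≈ 6.81 months.

T ≈ 6.81 months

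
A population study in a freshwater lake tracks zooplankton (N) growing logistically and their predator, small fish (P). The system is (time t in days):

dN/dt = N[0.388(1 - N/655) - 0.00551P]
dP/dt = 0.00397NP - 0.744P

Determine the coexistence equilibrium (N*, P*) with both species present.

From dP/dt = 0 with P > 0: 0.00397N* = 0.744, so N* = 187.
Substitute into dN/dt = 0: 0.388(1 - 187/655) = 0.00551P*.
The bracket is 0.714, giving P* = 0.277/0.00551 = 50.3.

N* ≈ 187, P* ≈ 50.3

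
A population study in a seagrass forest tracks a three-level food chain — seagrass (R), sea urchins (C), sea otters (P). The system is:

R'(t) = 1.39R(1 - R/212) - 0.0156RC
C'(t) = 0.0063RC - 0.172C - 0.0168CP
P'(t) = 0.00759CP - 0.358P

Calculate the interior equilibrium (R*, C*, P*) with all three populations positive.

R* ≈ 99.8, C* ≈ 47.2, P* ≈ 27.2

From dP/dt = 0: 0.00759C* = 0.358, so C* = 47.2.
From dR/dt = 0: 1.39(1 - R*/212) = 0.0156·47.2, giving R* = 212·(1 - 0.529) = 99.8.
From dC/dt = 0: 0.0063·99.8 - 0.172 = 0.0168P*, so P* = 0.457/0.0168 = 27.2.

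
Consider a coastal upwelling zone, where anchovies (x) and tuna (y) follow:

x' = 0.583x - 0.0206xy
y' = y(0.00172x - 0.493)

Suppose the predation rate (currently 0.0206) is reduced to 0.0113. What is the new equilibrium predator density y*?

y* ≈ 51.6

At the interior fixed point, setting dx/dt = 0 with x > 0 fixes y* = (prey growth rate)/(xy coefficient) — independent of the other coefficients.
With the change, y* = 0.583/0.0113 = 51.6; it rises from 28.3.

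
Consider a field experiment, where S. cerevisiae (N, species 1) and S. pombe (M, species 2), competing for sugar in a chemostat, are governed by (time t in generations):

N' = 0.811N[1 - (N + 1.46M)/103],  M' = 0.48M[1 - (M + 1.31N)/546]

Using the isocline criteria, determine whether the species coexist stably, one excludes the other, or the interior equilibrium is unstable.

Compare the nullcline intercepts: K1/α12 = 103/1.46 = 70.5 < K2 = 546; K2/α21 = 546/1.31 = 417 > K1 = 103.
Since the inequalities point opposite ways, species 2 can invade but species 1 cannot.

species 2 excludes species 1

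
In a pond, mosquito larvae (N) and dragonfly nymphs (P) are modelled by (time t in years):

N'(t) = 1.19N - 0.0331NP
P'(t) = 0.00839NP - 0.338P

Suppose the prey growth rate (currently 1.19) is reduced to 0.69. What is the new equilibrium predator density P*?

P* ≈ 20.8

At the interior fixed point, setting dN/dt = 0 with N > 0 fixes P* = (prey growth rate)/(NP coefficient) — independent of the other coefficients.
With the change, P* = 0.69/0.0331 = 20.8; it falls from 36.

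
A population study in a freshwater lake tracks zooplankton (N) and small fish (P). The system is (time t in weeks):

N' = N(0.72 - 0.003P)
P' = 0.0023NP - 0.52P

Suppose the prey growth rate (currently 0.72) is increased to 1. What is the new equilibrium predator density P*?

P* ≈ 333

At the interior fixed point, setting dN/dt = 0 with N > 0 fixes P* = (prey growth rate)/(NP coefficient) — independent of the other coefficients.
With the change, P* = 1/0.003 = 333; it rises from 240.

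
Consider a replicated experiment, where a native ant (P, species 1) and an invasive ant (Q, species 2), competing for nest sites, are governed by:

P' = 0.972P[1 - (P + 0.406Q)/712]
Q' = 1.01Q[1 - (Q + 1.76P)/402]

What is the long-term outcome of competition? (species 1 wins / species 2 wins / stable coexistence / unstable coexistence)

species 1 excludes species 2

Compare the nullcline intercepts: K1/α12 = 712/0.406 = 1750 > K2 = 402; K2/α21 = 402/1.76 = 228 < K1 = 712.
Since the inequalities point opposite ways, species 1 can invade but species 2 cannot.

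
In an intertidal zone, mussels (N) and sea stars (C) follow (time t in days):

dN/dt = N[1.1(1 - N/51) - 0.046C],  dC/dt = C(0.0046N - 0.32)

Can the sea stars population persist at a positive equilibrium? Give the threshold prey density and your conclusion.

The predator equation gives dC/dt > 0 only when N > 0.32/0.0046 = 69.6.
Without the predator, N → K = 51. Since 51 < 69.6, the predator cannot invade.

Threshold N = 69.6; K < 69.6, so no, the predator goes extinct.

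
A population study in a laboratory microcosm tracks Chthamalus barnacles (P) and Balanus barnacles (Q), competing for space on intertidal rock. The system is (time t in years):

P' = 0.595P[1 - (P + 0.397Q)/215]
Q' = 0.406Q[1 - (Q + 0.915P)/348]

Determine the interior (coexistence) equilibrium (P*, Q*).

P* ≈ 121, Q* ≈ 238

Setting both brackets to zero gives the nullclines P + 0.397Q = 215 and 0.915P + Q = 348.
Substituting Q = 348 - 0.915P into the first: P(1 - 0.397·0.915) = 215 - 0.397·348.
So P* = 76.8/0.637 = 121, and then Q* = 348 - 0.915·121 = 238.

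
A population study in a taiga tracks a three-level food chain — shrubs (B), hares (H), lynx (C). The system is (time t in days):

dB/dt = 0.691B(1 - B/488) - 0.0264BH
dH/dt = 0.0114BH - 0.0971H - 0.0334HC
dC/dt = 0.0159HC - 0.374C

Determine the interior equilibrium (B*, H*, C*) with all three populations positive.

From dC/dt = 0: 0.0159H* = 0.374, so H* = 23.5.
From dB/dt = 0: 0.691(1 - B*/488) = 0.0264·23.5, giving B* = 488·(1 - 0.899) = 49.4.
From dH/dt = 0: 0.0114·49.4 - 0.0971 = 0.0334C*, so C* = 0.467/0.0334 = 14.

B* ≈ 49.4, H* ≈ 23.5, C* ≈ 14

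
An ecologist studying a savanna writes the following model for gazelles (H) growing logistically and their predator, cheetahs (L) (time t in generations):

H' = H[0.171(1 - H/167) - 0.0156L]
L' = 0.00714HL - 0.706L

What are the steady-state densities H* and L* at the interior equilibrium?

From dL/dt = 0 with L > 0: 0.00714H* = 0.706, so H* = 98.9.
Substitute into dH/dt = 0: 0.171(1 - 98.9/167) = 0.0156L*.
The bracket is 0.408, giving L* = 0.0698/0.0156 = 4.47.

H* ≈ 98.9, L* ≈ 4.47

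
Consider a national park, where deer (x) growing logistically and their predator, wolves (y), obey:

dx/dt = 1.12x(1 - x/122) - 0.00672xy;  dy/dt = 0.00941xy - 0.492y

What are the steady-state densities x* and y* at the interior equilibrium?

From dy/dt = 0 with y > 0: 0.00941x* = 0.492, so x* = 52.3.
Substitute into dx/dt = 0: 1.12(1 - 52.3/122) = 0.00672y*.
The bracket is 0.571, giving y* = 0.64/0.00672 = 95.2.

x* ≈ 52.3, y* ≈ 95.2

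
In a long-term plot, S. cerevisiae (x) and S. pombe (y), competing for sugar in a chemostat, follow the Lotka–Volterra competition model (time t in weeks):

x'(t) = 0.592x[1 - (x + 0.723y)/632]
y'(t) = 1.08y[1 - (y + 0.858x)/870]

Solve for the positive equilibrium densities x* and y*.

Setting both brackets to zero gives the nullclines x + 0.723y = 632 and 0.858x + y = 870.
Substituting y = 870 - 0.858x into the first: x(1 - 0.723·0.858) = 632 - 0.723·870.
So x* = 2.99/0.38 = 7.88, and then y* = 870 - 0.858·7.88 = 863.

x* ≈ 7.88, y* ≈ 863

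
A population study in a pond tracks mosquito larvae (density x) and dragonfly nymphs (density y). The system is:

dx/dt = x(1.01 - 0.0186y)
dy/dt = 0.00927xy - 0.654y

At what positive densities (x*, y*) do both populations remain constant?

Set dy/dt = 0 with y > 0: 0.00927x - 0.654 = 0, so x* = 0.654/0.00927 = 70.6.
Set dx/dt = 0 with x > 0: 1.01 - 0.0186y = 0, so y* = 1.01/0.0186 = 54.3.

x* ≈ 70.6, y* ≈ 54.3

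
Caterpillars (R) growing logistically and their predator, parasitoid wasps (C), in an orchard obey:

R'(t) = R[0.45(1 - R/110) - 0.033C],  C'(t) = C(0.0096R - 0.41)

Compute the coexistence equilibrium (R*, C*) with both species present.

R* ≈ 42.7, C* ≈ 8.34

From dC/dt = 0 with C > 0: 0.0096R* = 0.41, so R* = 42.7.
Substitute into dR/dt = 0: 0.45(1 - 42.7/110) = 0.033C*.
The bracket is 0.612, giving C* = 0.275/0.033 = 8.34.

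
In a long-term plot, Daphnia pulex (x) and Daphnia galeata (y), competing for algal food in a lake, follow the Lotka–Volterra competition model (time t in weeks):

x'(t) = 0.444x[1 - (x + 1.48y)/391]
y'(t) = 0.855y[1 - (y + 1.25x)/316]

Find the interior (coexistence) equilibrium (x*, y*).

x* ≈ 90.2, y* ≈ 203

Setting both brackets to zero gives the nullclines x + 1.48y = 391 and 1.25x + y = 316.
Substituting y = 316 - 1.25x into the first: x(1 - 1.48·1.25) = 391 - 1.48·316.
So x* = -76.7/-0.85 = 90.2, and then y* = 316 - 1.25·90.2 = 203.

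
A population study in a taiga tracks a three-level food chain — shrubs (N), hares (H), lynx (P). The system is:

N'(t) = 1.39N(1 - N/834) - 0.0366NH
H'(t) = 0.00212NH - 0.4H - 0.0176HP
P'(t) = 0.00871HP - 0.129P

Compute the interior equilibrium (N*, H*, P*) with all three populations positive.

N* ≈ 509, H* ≈ 14.8, P* ≈ 38.6

From dP/dt = 0: 0.00871H* = 0.129, so H* = 14.8.
From dN/dt = 0: 1.39(1 - N*/834) = 0.0366·14.8, giving N* = 834·(1 - 0.39) = 509.
From dH/dt = 0: 0.00212·509 - 0.4 = 0.0176P*, so P* = 0.679/0.0176 = 38.6.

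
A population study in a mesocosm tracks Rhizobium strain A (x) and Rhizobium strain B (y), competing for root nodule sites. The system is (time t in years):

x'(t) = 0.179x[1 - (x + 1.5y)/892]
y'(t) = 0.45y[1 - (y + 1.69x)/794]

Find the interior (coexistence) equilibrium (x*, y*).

x* ≈ 195, y* ≈ 465

Setting both brackets to zero gives the nullclines x + 1.5y = 892 and 1.69x + y = 794.
Substituting y = 794 - 1.69x into the first: x(1 - 1.5·1.69) = 892 - 1.5·794.
So x* = -299/-1.54 = 195, and then y* = 794 - 1.69·195 = 465.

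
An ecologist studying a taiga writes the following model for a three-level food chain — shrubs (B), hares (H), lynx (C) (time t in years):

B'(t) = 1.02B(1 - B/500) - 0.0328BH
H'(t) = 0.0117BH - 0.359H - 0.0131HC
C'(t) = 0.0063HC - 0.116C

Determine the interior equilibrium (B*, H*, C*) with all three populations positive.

B* ≈ 204, H* ≈ 18.4, C* ≈ 155

From dC/dt = 0: 0.0063H* = 0.116, so H* = 18.4.
From dB/dt = 0: 1.02(1 - B*/500) = 0.0328·18.4, giving B* = 500·(1 - 0.592) = 204.
From dH/dt = 0: 0.0117·204 - 0.359 = 0.0131C*, so C* = 2.03/0.0131 = 155.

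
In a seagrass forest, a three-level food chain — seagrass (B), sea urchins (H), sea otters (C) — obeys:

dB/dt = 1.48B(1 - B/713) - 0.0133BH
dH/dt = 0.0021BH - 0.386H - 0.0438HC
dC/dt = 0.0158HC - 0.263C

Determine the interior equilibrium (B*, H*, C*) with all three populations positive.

From dC/dt = 0: 0.0158H* = 0.263, so H* = 16.6.
From dB/dt = 0: 1.48(1 - B*/713) = 0.0133·16.6, giving B* = 713·(1 - 0.15) = 606.
From dH/dt = 0: 0.0021·606 - 0.386 = 0.0438C*, so C* = 0.887/0.0438 = 20.3.

B* ≈ 606, H* ≈ 16.6, C* ≈ 20.3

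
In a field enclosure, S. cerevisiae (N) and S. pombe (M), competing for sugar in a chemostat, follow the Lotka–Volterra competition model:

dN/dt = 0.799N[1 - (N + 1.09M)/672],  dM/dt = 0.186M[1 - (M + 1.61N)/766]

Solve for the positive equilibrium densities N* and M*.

N* ≈ 216, M* ≈ 418

Setting both brackets to zero gives the nullclines N + 1.09M = 672 and 1.61N + M = 766.
Substituting M = 766 - 1.61N into the first: N(1 - 1.09·1.61) = 672 - 1.09·766.
So N* = -163/-0.755 = 216, and then M* = 766 - 1.61·216 = 418.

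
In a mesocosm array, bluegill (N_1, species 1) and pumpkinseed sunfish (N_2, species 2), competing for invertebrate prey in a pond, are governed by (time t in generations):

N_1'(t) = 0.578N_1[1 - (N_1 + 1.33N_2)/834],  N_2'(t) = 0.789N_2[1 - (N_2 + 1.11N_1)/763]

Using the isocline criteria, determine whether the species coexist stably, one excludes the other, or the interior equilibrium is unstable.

Compare the nullcline intercepts: K1/α12 = 834/1.33 = 627 < K2 = 763; K2/α21 = 763/1.11 = 687 < K1 = 834.
Since both are reversed, neither can invade when rare; the interior point is a saddle.

unstable coexistence (outcome depends on initial conditions)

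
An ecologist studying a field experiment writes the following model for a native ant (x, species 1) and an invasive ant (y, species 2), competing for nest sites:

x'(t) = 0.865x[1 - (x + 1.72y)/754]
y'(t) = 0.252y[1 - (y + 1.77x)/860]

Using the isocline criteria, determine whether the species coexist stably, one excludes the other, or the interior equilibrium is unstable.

unstable coexistence (outcome depends on initial conditions)

Compare the nullcline intercepts: K1/α12 = 754/1.72 = 438 < K2 = 860; K2/α21 = 860/1.77 = 486 < K1 = 754.
Since both are reversed, neither can invade when rare; the interior point is a saddle.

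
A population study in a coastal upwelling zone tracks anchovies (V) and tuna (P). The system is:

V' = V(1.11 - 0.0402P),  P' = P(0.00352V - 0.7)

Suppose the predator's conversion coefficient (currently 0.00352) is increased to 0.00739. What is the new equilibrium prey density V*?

At the interior fixed point, setting dP/dt = 0 with P > 0 fixes V* = (predator death rate)/(VP coefficient) — independent of the other coefficients.
With the change, V* = 0.7/0.00739 = 94.7; it falls from 199.

V* ≈ 94.7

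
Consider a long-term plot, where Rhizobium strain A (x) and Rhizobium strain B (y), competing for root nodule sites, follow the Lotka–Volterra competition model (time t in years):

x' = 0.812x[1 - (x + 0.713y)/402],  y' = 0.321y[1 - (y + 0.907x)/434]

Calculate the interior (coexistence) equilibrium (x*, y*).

x* ≈ 262, y* ≈ 196

Setting both brackets to zero gives the nullclines x + 0.713y = 402 and 0.907x + y = 434.
Substituting y = 434 - 0.907x into the first: x(1 - 0.713·0.907) = 402 - 0.713·434.
So x* = 92.6/0.353 = 262, and then y* = 434 - 0.907·262 = 196.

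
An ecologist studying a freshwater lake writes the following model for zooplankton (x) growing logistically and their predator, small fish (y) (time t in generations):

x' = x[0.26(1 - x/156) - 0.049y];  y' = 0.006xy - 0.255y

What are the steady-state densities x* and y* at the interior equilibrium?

x* ≈ 42.5, y* ≈ 3.86

From dy/dt = 0 with y > 0: 0.006x* = 0.255, so x* = 42.5.
Substitute into dx/dt = 0: 0.26(1 - 42.5/156) = 0.049y*.
The bracket is 0.728, giving y* = 0.189/0.049 = 3.86.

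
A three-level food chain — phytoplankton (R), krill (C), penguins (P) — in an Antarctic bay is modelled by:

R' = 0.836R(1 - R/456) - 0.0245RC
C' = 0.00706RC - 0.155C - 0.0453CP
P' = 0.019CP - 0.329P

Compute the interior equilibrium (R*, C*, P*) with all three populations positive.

From dP/dt = 0: 0.019C* = 0.329, so C* = 17.3.
From dR/dt = 0: 0.836(1 - R*/456) = 0.0245·17.3, giving R* = 456·(1 - 0.507) = 225.
From dC/dt = 0: 0.00706·225 - 0.155 = 0.0453P*, so P* = 1.43/0.0453 = 31.6.

R* ≈ 225, C* ≈ 17.3, P* ≈ 31.6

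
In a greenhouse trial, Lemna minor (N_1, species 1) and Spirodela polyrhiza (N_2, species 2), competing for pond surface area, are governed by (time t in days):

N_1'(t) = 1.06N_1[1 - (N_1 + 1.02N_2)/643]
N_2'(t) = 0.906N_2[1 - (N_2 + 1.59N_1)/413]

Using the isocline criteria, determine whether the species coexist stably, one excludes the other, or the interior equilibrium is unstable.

Compare the nullcline intercepts: K1/α12 = 643/1.02 = 630 > K2 = 413; K2/α21 = 413/1.59 = 260 < K1 = 643.
Since the inequalities point opposite ways, species 1 can invade but species 2 cannot.

species 1 excludes species 2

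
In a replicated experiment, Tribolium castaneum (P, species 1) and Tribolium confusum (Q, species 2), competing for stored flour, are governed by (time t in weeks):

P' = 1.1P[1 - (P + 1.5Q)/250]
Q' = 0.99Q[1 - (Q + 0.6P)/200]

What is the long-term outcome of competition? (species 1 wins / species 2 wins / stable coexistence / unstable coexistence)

species 2 excludes species 1

Compare the nullcline intercepts: K1/α12 = 250/1.5 = 167 < K2 = 200; K2/α21 = 200/0.6 = 333 > K1 = 250.
Since the inequalities point opposite ways, species 2 can invade but species 1 cannot.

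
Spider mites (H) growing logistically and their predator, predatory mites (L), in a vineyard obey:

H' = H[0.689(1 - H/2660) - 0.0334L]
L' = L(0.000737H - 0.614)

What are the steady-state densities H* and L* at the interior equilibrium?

From dL/dt = 0 with L > 0: 0.000737H* = 0.614, so H* = 833.
Substitute into dH/dt = 0: 0.689(1 - 833/2660) = 0.0334L*.
The bracket is 0.687, giving L* = 0.473/0.0334 = 14.2.

H* ≈ 833, L* ≈ 14.2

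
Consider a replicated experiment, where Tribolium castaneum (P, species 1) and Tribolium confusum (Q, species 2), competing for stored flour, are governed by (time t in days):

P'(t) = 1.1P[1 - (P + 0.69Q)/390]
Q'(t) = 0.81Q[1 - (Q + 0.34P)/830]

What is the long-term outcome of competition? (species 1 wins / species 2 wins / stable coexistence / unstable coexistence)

species 2 excludes species 1

Compare the nullcline intercepts: K1/α12 = 390/0.69 = 565 < K2 = 830; K2/α21 = 830/0.34 = 2440 > K1 = 390.
Since the inequalities point opposite ways, species 2 can invade but species 1 cannot.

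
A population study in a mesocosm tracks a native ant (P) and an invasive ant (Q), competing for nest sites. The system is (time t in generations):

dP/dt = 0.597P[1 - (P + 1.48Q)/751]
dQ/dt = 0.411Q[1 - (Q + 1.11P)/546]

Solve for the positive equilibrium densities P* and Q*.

P* ≈ 88.8, Q* ≈ 447

Setting both brackets to zero gives the nullclines P + 1.48Q = 751 and 1.11P + Q = 546.
Substituting Q = 546 - 1.11P into the first: P(1 - 1.48·1.11) = 751 - 1.48·546.
So P* = -57.1/-0.643 = 88.8, and then Q* = 546 - 1.11·88.8 = 447.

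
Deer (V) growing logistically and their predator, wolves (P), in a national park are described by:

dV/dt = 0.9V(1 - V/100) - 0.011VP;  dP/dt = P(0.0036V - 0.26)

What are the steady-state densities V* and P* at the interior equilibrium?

From dP/dt = 0 with P > 0: 0.0036V* = 0.26, so V* = 72.2.
Substitute into dV/dt = 0: 0.9(1 - 72.2/100) = 0.011P*.
The bracket is 0.278, giving P* = 0.25/0.011 = 22.7.

V* ≈ 72.2, P* ≈ 22.7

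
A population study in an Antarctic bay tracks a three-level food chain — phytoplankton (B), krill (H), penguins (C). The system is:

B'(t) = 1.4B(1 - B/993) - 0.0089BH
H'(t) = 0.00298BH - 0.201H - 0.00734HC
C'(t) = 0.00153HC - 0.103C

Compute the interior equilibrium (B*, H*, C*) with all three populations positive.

B* ≈ 568, H* ≈ 67.3, C* ≈ 203

From dC/dt = 0: 0.00153H* = 0.103, so H* = 67.3.
From dB/dt = 0: 1.4(1 - B*/993) = 0.0089·67.3, giving B* = 993·(1 - 0.428) = 568.
From dH/dt = 0: 0.00298·568 - 0.201 = 0.00734C*, so C* = 1.49/0.00734 = 203.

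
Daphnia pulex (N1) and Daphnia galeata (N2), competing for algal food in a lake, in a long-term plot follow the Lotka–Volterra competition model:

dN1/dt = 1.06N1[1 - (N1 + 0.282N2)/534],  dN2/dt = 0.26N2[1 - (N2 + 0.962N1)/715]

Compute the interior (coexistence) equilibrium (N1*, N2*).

Setting both brackets to zero gives the nullclines N1 + 0.282N2 = 534 and 0.962N1 + N2 = 715.
Substituting N2 = 715 - 0.962N1 into the first: N1(1 - 0.282·0.962) = 534 - 0.282·715.
So N1* = 332/0.729 = 456, and then N2* = 715 - 0.962·456 = 276.

N1* ≈ 456, N2* ≈ 276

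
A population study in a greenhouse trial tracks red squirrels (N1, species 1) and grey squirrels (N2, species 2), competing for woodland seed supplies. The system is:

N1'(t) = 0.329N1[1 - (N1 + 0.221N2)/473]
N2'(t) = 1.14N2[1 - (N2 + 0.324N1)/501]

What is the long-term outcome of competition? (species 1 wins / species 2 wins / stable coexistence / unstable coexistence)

Compare the nullcline intercepts: K1/α12 = 473/0.221 = 2140 > K2 = 501; K2/α21 = 501/0.324 = 1550 > K1 = 473.
Since both inequalities hold, each species can invade when rare, so the interior equilibrium is stable.

stable coexistence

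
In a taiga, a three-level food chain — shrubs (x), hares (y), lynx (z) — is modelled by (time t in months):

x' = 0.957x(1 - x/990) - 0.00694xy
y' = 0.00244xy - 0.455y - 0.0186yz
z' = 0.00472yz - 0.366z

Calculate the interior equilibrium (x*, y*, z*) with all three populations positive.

From dz/dt = 0: 0.00472y* = 0.366, so y* = 77.5.
From dx/dt = 0: 0.957(1 - x*/990) = 0.00694·77.5, giving x* = 990·(1 - 0.562) = 433.
From dy/dt = 0: 0.00244·433 - 0.455 = 0.0186z*, so z* = 0.602/0.0186 = 32.4.

x* ≈ 433, y* ≈ 77.5, z* ≈ 32.4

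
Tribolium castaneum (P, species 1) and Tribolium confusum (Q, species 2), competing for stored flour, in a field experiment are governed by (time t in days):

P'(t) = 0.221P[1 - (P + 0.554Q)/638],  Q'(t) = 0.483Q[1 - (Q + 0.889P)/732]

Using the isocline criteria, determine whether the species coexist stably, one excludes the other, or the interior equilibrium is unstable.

stable coexistence

Compare the nullcline intercepts: K1/α12 = 638/0.554 = 1150 > K2 = 732; K2/α21 = 732/0.889 = 823 > K1 = 638.
Since both inequalities hold, each species can invade when rare, so the interior equilibrium is stable.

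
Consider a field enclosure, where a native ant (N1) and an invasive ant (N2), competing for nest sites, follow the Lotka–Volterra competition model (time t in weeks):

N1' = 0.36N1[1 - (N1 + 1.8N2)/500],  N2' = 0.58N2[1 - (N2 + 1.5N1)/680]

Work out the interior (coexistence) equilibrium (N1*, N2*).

Setting both brackets to zero gives the nullclines N1 + 1.8N2 = 500 and 1.5N1 + N2 = 680.
Substituting N2 = 680 - 1.5N1 into the first: N1(1 - 1.8·1.5) = 500 - 1.8·680.
So N1* = -724/-1.7 = 426, and then N2* = 680 - 1.5·426 = 41.2.

N1* ≈ 426, N2* ≈ 41.2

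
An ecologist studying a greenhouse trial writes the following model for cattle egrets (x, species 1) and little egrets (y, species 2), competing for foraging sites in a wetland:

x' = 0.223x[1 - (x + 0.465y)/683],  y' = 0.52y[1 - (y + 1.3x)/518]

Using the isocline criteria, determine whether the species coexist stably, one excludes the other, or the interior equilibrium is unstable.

Compare the nullcline intercepts: K1/α12 = 683/0.465 = 1470 > K2 = 518; K2/α21 = 518/1.3 = 398 < K1 = 683.
Since the inequalities point opposite ways, species 1 can invade but species 2 cannot.

species 1 excludes species 2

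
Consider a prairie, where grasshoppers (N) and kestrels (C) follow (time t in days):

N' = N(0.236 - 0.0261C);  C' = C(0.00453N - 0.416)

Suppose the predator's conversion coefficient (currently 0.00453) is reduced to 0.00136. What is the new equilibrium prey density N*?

At the interior fixed point, setting dC/dt = 0 with C > 0 fixes N* = (predator death rate)/(NC coefficient) — independent of the other coefficients.
With the change, N* = 0.416/0.00136 = 306; it rises from 91.8.

N* ≈ 306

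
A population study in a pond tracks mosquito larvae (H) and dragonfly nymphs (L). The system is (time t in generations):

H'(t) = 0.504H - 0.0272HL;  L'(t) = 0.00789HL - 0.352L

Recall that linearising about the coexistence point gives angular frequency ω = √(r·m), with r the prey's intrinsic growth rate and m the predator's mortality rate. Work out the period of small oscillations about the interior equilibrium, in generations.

Here r = 0.504 and m = 0.352, so r·m = 0.177.
ω = √0.177 = 0.421 per generation, hence T = 2π/ω ≈ 14.9 generations.

T ≈ 14.9 generations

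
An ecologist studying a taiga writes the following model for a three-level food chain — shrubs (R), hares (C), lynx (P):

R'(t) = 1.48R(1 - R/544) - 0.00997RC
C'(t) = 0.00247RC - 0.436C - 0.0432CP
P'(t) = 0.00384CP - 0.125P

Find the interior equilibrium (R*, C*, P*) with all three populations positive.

R* ≈ 425, C* ≈ 32.6, P* ≈ 14.2

From dP/dt = 0: 0.00384C* = 0.125, so C* = 32.6.
From dR/dt = 0: 1.48(1 - R*/544) = 0.00997·32.6, giving R* = 544·(1 - 0.219) = 425.
From dC/dt = 0: 0.00247·425 - 0.436 = 0.0432P*, so P* = 0.613/0.0432 = 14.2.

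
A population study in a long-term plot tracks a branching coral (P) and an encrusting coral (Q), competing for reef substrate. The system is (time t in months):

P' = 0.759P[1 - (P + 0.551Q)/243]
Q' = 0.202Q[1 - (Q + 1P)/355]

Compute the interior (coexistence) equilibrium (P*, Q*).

P* ≈ 106, Q* ≈ 249

Setting both brackets to zero gives the nullclines P + 0.551Q = 243 and 1P + Q = 355.
Substituting Q = 355 - 1P into the first: P(1 - 0.551·1) = 243 - 0.551·355.
So P* = 47.4/0.449 = 106, and then Q* = 355 - 1·106 = 249.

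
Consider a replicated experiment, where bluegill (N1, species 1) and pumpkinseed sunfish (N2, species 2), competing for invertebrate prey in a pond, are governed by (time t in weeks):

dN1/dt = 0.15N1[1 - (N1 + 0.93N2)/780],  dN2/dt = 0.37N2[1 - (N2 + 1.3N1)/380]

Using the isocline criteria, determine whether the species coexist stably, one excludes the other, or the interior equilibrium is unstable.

Compare the nullcline intercepts: K1/α12 = 780/0.93 = 839 > K2 = 380; K2/α21 = 380/1.3 = 292 < K1 = 780.
Since the inequalities point opposite ways, species 1 can invade but species 2 cannot.

species 1 excludes species 2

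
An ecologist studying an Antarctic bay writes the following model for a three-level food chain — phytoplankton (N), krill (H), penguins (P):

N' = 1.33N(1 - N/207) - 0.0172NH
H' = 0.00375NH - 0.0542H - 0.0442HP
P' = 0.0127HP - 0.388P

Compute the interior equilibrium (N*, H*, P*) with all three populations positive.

N* ≈ 125, H* ≈ 30.6, P* ≈ 9.4

From dP/dt = 0: 0.0127H* = 0.388, so H* = 30.6.
From dN/dt = 0: 1.33(1 - N*/207) = 0.0172·30.6, giving N* = 207·(1 - 0.395) = 125.
From dH/dt = 0: 0.00375·125 - 0.0542 = 0.0442P*, so P* = 0.415/0.0442 = 9.4.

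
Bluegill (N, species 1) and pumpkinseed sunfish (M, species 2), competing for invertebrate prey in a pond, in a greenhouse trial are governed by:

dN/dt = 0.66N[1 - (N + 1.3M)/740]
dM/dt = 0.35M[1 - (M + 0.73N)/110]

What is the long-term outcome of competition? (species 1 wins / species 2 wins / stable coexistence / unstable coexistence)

species 1 excludes species 2

Compare the nullcline intercepts: K1/α12 = 740/1.3 = 569 > K2 = 110; K2/α21 = 110/0.73 = 151 < K1 = 740.
Since the inequalities point opposite ways, species 1 can invade but species 2 cannot.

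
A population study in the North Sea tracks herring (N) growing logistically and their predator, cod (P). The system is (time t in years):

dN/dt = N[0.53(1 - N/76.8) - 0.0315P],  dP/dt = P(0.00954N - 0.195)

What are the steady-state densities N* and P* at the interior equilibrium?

N* ≈ 20.4, P* ≈ 12.3

From dP/dt = 0 with P > 0: 0.00954N* = 0.195, so N* = 20.4.
Substitute into dN/dt = 0: 0.53(1 - 20.4/76.8) = 0.0315P*.
The bracket is 0.734, giving P* = 0.389/0.0315 = 12.3.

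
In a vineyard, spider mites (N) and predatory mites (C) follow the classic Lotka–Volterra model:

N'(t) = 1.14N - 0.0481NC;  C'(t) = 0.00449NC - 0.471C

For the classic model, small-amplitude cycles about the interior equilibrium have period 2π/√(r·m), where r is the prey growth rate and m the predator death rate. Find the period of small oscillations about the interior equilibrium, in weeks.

Here r = 1.14 and m = 0.471, so r·m = 0.537.
ω = √0.537 = 0.733 per week, hence T = 2π/ω ≈ 8.57 weeks.

T ≈ 8.57 weeks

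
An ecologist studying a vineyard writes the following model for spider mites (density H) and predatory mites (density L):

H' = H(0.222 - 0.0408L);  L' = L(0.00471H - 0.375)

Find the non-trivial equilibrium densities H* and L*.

H* ≈ 79.6, L* ≈ 5.44

Set dL/dt = 0 with L > 0: 0.00471H - 0.375 = 0, so H* = 0.375/0.00471 = 79.6.
Set dH/dt = 0 with H > 0: 0.222 - 0.0408L = 0, so L* = 0.222/0.0408 = 5.44.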